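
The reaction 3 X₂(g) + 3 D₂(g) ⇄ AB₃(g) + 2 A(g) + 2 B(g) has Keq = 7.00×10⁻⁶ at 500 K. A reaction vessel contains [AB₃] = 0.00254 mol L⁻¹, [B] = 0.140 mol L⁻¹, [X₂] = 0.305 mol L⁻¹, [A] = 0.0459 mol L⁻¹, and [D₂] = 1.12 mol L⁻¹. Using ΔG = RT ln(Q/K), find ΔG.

ΔG = -4.07 kJ/mol

Q = [AB₃]·[A]²·[B]² / ([X₂]³·[D₂]³) = (0.00254)·(0.0459)²·(0.140)² / ((0.305)³·(1.12)³) = 2.63×10⁻⁶
ΔG = RT ln(Q/Keq) = (8.314 J mol⁻¹ K⁻¹)(500 K) × ln(2.63×10⁻⁶/7.00×10⁻⁶)
   = (4.157 kJ/mol)(-0.9789) = -4.07 kJ/mol
ΔG < 0, so the forward reaction is spontaneous (proceeds forward).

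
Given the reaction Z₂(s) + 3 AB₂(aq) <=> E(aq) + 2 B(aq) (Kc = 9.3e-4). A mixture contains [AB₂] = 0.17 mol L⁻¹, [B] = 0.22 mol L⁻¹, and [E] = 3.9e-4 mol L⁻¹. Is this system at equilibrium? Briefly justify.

no; Q > K, reaction proceeds in reverse

(Z₂ is a pure solid — omitted from Qc.)
Qc = [E]·[B]² / [AB₂]³ = (3.9e-4)·(0.22)² / (0.17)³ = 0.0038
Qc = 0.0038 > Kc = 9.3e-4: net reverse reaction.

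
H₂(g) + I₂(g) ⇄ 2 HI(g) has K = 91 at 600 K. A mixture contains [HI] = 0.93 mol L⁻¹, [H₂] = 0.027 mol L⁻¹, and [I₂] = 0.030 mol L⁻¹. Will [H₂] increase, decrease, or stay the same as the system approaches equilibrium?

increase

Q = [HI]² / ([H₂]·[I₂]) = (0.93)² / ((0.027)·(0.030)) = 1100
Q = 1100 > K = 91: net reverse reaction.
H₂ is a reactant, so it increases.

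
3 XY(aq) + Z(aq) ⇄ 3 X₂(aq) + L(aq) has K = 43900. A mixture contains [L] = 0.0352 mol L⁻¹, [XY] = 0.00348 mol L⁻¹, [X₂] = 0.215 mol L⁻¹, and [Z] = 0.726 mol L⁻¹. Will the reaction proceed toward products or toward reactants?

Q = [X₂]³·[L] / ([XY]³·[Z]) = (0.215)³·(0.0352) / ((0.00348)³·(0.726)) = 11400
Q = 11400 < K = 43900, so the forward reaction proceeds.

to the right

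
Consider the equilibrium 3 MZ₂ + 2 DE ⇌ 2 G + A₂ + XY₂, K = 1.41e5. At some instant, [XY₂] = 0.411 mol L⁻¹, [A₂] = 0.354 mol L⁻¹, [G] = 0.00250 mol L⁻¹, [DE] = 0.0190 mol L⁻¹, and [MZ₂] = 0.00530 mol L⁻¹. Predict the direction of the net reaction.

forward (toward products)

Q = [G]²·[A₂]·[XY₂] / ([MZ₂]³·[DE]²) = (0.00250)²·(0.354)·(0.411) / ((0.00530)³·(0.0190)²) = 16900
Q = 16900 < K = 1.41e5, so the forward reaction proceeds.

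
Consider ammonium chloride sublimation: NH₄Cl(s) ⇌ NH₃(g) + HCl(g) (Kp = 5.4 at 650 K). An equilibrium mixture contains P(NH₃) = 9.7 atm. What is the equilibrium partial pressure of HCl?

P(HCl) = 0.56 atm

(NH₄Cl is a pure solid — omitted from Kp.)
At equilibrium, Kp = P(NH₃)·P(HCl) = 5.4.
(9.7)·(P(HCl)) = 5.4
P(HCl) = 0.557 = 0.56 atm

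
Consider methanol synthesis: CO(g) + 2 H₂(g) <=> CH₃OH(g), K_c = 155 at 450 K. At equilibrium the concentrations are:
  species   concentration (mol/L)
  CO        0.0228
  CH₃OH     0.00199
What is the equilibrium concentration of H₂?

[H₂] = 0.0237 mol/L

At equilibrium, K_c = [CH₃OH] / ([CO]·[H₂]²) = 155.
(0.00199) / ((0.0228)·([H₂])²) = 155
[H₂]² = 5.63×10⁻⁴ ⇒ [H₂] = 0.0237 mol/L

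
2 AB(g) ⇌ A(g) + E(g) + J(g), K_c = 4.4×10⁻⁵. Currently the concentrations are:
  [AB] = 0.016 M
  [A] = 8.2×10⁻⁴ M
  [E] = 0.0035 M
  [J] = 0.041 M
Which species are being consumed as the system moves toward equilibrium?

A, E, J (products)

Q_c = [A]·[E]·[J] / [AB]² = (8.2×10⁻⁴)·(0.0035)·(0.041) / (0.016)² = 4.6×10⁻⁴
Q_c = 4.6×10⁻⁴ > K_c = 4.4×10⁻⁵: net reverse reaction.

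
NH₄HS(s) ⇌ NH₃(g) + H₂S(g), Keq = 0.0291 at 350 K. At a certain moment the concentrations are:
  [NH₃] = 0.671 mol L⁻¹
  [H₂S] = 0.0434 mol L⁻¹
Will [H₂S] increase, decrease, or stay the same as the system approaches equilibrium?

stay the same

(NH₄HS is a pure solid — omitted from Q.)
Q = [NH₃]·[H₂S] = (0.671)·(0.0434) = 0.0291
Q = 0.0291 = Keq; the system is at equilibrium.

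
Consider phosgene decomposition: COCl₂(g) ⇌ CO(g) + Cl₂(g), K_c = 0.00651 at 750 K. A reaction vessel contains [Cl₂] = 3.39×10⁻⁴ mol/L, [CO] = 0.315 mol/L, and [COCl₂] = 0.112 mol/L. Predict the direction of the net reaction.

to the right

Q_c = [CO]·[Cl₂] / [COCl₂] = (0.315)·(3.39×10⁻⁴) / (0.112) = 9.53×10⁻⁴
Q_c = 9.53×10⁻⁴ < K_c = 0.00651, so the forward reaction proceeds.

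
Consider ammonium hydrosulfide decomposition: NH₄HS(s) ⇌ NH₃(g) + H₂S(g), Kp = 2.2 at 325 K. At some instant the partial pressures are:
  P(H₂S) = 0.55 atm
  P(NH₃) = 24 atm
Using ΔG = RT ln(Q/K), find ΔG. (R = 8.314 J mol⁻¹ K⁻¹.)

(NH₄HS is a pure solid — omitted from Qp.)
Qp = P(NH₃)·P(H₂S) = (24)·(0.55) = 13.2
ΔG = RT ln(Qp/Kp) = (8.314 J mol⁻¹ K⁻¹)(325 K) × ln(13.2/2.2)
   = (2.702 kJ/mol)(1.792) = 4.84 kJ/mol
ΔG > 0, so the forward reaction is non-spontaneous (proceeds in reverse).

ΔG = 4.84 kJ/mol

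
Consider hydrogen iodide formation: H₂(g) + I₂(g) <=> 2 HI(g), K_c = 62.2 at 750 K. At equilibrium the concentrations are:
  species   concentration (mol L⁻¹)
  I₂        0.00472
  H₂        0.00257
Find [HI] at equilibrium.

At equilibrium, K_c = [HI]² / ([H₂]·[I₂]) = 62.2.
([HI])² / ((0.00257)·(0.00472)) = 62.2
[HI]² = 7.55×10⁻⁴ ⇒ [HI] = 0.0275 mol L⁻¹

[HI] = 0.0275 mol L⁻¹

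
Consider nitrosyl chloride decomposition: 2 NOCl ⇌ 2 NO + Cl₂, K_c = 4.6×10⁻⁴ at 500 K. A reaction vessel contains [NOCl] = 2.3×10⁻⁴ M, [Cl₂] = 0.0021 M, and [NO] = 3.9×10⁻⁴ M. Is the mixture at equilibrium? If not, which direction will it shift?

no; Q > K, reaction proceeds in reverse

Q_c = [NO]²·[Cl₂] / [NOCl]² = (3.9×10⁻⁴)²·(0.0021) / (2.3×10⁻⁴)² = 0.0060
Q_c = 0.0060 > K_c = 4.6×10⁻⁴: net reverse reaction.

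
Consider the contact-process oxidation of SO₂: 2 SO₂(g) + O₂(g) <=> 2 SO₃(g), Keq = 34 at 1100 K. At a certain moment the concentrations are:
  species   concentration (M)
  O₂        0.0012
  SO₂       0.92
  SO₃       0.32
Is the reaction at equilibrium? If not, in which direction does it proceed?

to the left

Q = [SO₃]² / ([SO₂]²·[O₂]) = (0.32)² / ((0.92)²·(0.0012)) = 100
Q = 100 > Keq = 34, so the reverse reaction proceeds.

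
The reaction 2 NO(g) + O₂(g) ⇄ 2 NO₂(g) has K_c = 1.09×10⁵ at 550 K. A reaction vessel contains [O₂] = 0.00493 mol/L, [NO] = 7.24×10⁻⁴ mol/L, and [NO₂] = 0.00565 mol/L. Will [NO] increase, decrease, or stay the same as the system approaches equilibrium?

Q_c = [NO₂]² / ([NO]²·[O₂]) = (0.00565)² / ((7.24×10⁻⁴)²·(0.00493)) = 12400
Q_c = 12400 < K_c = 1.09×10⁵: net forward reaction.
NO is a reactant, so it decreases.

decrease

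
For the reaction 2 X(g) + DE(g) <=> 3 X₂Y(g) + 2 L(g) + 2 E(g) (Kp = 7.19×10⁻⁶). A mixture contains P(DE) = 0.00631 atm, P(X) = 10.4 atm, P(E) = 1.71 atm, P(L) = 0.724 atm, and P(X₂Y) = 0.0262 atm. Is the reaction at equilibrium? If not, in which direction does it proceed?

toward reactants

Qp = P(X₂Y)³·P(L)²·P(E)² / (P(X)²·P(DE)) = (0.0262)³·(0.724)²·(1.71)² / ((10.4)²·(0.00631)) = 4.04×10⁻⁵
Qp = 4.04×10⁻⁵ > Kp = 7.19×10⁻⁶, so the reverse reaction proceeds.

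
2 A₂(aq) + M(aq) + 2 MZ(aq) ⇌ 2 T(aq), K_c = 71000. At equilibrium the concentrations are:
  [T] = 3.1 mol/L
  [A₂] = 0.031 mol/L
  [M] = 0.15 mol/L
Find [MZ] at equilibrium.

[MZ] = 0.97 mol/L

At equilibrium, K_c = [T]² / ([A₂]²·[M]·[MZ]²) = 71000.
(3.1)² / ((0.031)²·(0.15)·([MZ])²) = 71000
[MZ]² = 0.939 ⇒ [MZ] = 0.97 mol/L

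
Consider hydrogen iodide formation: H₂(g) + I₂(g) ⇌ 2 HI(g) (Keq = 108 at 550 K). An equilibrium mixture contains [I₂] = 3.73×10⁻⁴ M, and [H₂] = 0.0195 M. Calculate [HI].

At equilibrium, Keq = [HI]² / ([H₂]·[I₂]) = 108.
([HI])² / ((0.0195)·(3.73×10⁻⁴)) = 108
[HI]² = 7.86×10⁻⁴ ⇒ [HI] = 0.0280 M

[HI] = 0.0280 M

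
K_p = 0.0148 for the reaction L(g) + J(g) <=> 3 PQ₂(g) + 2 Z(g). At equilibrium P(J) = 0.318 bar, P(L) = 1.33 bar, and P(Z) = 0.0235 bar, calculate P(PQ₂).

P(PQ₂) = 2.25 bar

At equilibrium, K_p = P(PQ₂)³·P(Z)² / (P(L)·P(J)) = 0.0148.
(P(PQ₂))³·(0.0235)² / ((1.33)·(0.318)) = 0.0148
P(PQ₂)³ = 11.3 ⇒ P(PQ₂) = 2.25 bar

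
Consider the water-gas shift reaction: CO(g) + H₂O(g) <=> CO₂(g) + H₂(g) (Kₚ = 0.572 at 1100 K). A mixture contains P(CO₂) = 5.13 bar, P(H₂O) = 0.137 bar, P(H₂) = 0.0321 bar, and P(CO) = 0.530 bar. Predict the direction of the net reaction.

Qₚ = P(CO₂)·P(H₂) / (P(CO)·P(H₂O)) = (5.13)·(0.0321) / ((0.530)·(0.137)) = 2.27
Qₚ = 2.27 > Kₚ = 0.572, so the reverse reaction proceeds.

reverse (toward reactants)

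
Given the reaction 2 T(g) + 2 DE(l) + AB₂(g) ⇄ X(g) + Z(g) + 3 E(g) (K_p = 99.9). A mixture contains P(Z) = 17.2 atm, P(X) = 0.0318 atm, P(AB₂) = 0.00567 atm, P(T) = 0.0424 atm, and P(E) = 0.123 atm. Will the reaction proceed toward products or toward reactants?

(DE is a pure liquid — omitted from Q_p.)
Q_p = P(X)·P(Z)·P(E)³ / (P(T)²·P(AB₂)) = (0.0318)·(17.2)·(0.123)³ / ((0.0424)²·(0.00567)) = 99.9
Q_p = 99.9 = K_p, so the system is already at equilibrium.

at equilibrium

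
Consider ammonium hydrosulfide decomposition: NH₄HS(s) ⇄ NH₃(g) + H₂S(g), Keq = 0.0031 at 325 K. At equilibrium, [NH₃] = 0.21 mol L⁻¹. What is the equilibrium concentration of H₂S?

(NH₄HS is a pure solid — omitted from Keq.)
At equilibrium, Keq = [NH₃]·[H₂S] = 0.0031.
(0.21)·([H₂S]) = 0.0031
[H₂S] = 0.0148 = 0.015 mol L⁻¹

[H₂S] = 0.015 mol L⁻¹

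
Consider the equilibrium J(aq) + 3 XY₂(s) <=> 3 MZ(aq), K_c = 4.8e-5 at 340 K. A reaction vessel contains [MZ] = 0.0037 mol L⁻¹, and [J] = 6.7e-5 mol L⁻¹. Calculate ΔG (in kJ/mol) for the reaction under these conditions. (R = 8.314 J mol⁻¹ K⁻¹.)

(XY₂ is a pure solid — omitted from Q_c.)
Q_c = [MZ]³ / [J] = (0.0037)³ / (6.7e-5) = 7.56e-4
ΔG = RT ln(Q_c/K_c) = (8.314 J mol⁻¹ K⁻¹)(340 K) × ln(7.56e-4/4.8e-5)
   = (2.827 kJ/mol)(2.757) = 7.79 kJ/mol
ΔG > 0, so the forward reaction is non-spontaneous (proceeds in reverse).

ΔG = 7.79 kJ/mol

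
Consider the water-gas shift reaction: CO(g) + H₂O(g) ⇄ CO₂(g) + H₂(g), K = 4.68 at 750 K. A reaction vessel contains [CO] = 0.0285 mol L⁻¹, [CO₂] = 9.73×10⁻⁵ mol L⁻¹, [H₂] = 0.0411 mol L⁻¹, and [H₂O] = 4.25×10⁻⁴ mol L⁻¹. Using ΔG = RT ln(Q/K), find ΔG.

ΔG = -16.5 kJ/mol

Q = [CO₂]·[H₂] / ([CO]·[H₂O]) = (9.73×10⁻⁵)·(0.0411) / ((0.0285)·(4.25×10⁻⁴)) = 0.330
ΔG = RT ln(Q/K) = (8.314 J mol⁻¹ K⁻¹)(750 K) × ln(0.330/4.68)
   = (6.236 kJ/mol)(-2.652) = -16.5 kJ/mol
ΔG < 0, so the forward reaction is spontaneous (proceeds forward).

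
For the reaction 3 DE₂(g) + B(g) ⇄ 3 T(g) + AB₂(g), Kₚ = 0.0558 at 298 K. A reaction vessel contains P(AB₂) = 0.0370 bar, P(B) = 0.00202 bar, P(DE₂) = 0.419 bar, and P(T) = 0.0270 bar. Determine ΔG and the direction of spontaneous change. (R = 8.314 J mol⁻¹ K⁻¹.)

ΔG = -6.03 kJ/mol; the forward reaction is spontaneous

Qₚ = P(T)³·P(AB₂) / (P(DE₂)³·P(B)) = (0.0270)³·(0.0370) / ((0.419)³·(0.00202)) = 0.00490
ΔG = RT ln(Qₚ/Kₚ) = (8.314 J mol⁻¹ K⁻¹)(298 K) × ln(0.00490/0.0558)
   = (2.478 kJ/mol)(-2.433) = -6.03 kJ/mol
ΔG < 0, so the forward reaction is spontaneous (proceeds forward).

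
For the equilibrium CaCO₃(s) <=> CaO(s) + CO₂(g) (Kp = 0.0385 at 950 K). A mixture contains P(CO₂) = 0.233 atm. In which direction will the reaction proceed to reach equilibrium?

in the reverse direction

(CaCO₃, CaO are pure solids — omitted from Qp.)
Qp = P(CO₂) = 0.233
Qp = 0.233 > Kp = 0.0385, so the reverse reaction proceeds.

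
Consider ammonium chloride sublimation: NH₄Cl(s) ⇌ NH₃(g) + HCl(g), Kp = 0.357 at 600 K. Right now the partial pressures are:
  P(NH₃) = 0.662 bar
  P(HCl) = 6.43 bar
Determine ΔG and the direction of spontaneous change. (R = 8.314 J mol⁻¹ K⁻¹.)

(NH₄Cl is a pure solid — omitted from Qp.)
Qp = P(NH₃)·P(HCl) = (0.662)·(6.43) = 4.26
ΔG = RT ln(Qp/Kp) = (8.314 J mol⁻¹ K⁻¹)(600 K) × ln(4.26/0.357)
   = (4.988 kJ/mol)(2.479) = 12.4 kJ/mol
ΔG > 0, so the forward reaction is non-spontaneous (proceeds in reverse).

ΔG = 12.4 kJ/mol; the forward reaction is non-spontaneous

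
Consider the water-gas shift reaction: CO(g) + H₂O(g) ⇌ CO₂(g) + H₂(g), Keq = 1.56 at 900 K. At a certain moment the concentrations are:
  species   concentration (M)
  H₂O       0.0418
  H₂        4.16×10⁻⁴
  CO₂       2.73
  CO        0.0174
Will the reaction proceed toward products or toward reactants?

no net change (already at equilibrium)

Q = [CO₂]·[H₂] / ([CO]·[H₂O]) = (2.73)·(4.16×10⁻⁴) / ((0.0174)·(0.0418)) = 1.56
Q = 1.56 = Keq, so the system is already at equilibrium.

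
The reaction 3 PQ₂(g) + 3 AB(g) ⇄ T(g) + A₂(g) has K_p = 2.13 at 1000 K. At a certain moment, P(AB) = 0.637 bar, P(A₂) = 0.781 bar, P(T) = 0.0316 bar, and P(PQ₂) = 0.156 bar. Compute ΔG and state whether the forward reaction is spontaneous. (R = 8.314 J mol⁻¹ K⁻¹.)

ΔG = 20.5 kJ/mol; the forward reaction is non-spontaneous

Q_p = P(T)·P(A₂) / (P(PQ₂)³·P(AB)³) = (0.0316)·(0.781) / ((0.156)³·(0.637)³) = 25.2
ΔG = RT ln(Q_p/K_p) = (8.314 J mol⁻¹ K⁻¹)(1000 K) × ln(25.2/2.13)
   = (8.314 kJ/mol)(2.471) = 20.5 kJ/mol
ΔG > 0, so the forward reaction is non-spontaneous (proceeds in reverse).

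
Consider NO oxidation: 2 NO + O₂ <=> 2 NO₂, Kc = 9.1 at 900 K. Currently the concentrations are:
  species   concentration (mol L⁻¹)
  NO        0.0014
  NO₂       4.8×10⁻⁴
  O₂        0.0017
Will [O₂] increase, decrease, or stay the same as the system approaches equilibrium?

Qc = [NO₂]² / ([NO]²·[O₂]) = (4.8×10⁻⁴)² / ((0.0014)²·(0.0017)) = 69
Qc = 69 > Kc = 9.1: net reverse reaction.
O₂ is a reactant, so it increases.

increase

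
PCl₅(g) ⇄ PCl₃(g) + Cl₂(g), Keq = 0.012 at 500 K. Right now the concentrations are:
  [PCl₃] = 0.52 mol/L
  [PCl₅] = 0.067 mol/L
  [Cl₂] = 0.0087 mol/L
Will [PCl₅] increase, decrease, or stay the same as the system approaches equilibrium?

increase

Q = [PCl₃]·[Cl₂] / [PCl₅] = (0.52)·(0.0087) / (0.067) = 0.068
Q = 0.068 > Keq = 0.012: net reverse reaction.
PCl₅ is a reactant, so it increases.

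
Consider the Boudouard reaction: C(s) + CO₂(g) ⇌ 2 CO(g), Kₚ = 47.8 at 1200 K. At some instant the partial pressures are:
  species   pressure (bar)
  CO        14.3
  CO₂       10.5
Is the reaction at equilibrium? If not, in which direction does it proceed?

(C is a pure solid — omitted from Qₚ.)
Qₚ = P(CO)² / P(CO₂) = (14.3)² / (10.5) = 19.5
Qₚ = 19.5 < Kₚ = 47.8, so the forward reaction proceeds.

toward products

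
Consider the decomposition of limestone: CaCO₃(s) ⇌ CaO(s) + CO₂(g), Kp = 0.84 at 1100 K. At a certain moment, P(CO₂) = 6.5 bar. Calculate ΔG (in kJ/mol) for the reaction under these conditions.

ΔG = 18.7 kJ/mol

(CaCO₃, CaO are pure solids — omitted from Qp.)
Qp = P(CO₂) = 6.50
ΔG = RT ln(Qp/Kp) = (8.314 J mol⁻¹ K⁻¹)(1100 K) × ln(6.50/0.84)
   = (9.145 kJ/mol)(2.046) = 18.7 kJ/mol
ΔG > 0, so the forward reaction is non-spontaneous (proceeds in reverse).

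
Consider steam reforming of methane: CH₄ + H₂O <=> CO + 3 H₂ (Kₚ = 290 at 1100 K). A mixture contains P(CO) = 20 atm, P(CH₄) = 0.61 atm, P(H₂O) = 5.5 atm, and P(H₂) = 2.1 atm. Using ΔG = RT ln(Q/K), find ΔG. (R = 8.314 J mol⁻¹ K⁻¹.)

Qₚ = P(CO)·P(H₂)³ / (P(CH₄)·P(H₂O)) = (20)·(2.1)³ / ((0.61)·(5.5)) = 55.2
ΔG = RT ln(Qₚ/Kₚ) = (8.314 J mol⁻¹ K⁻¹)(1100 K) × ln(55.2/290)
   = (9.145 kJ/mol)(-1.659) = -15.2 kJ/mol
ΔG < 0, so the forward reaction is spontaneous (proceeds forward).

ΔG = -15.2 kJ/mol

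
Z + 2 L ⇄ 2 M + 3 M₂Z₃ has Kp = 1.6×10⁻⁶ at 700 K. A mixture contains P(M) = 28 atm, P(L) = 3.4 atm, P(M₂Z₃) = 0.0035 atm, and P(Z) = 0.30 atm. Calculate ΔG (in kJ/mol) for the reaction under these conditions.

ΔG = 10.5 kJ/mol

Qp = P(M)²·P(M₂Z₃)³ / (P(Z)·P(L)²) = (28)²·(0.0035)³ / ((0.30)·(3.4)²) = 9.69×10⁻⁶
ΔG = RT ln(Qp/Kp) = (8.314 J mol⁻¹ K⁻¹)(700 K) × ln(9.69×10⁻⁶/1.6×10⁻⁶)
   = (5.820 kJ/mol)(1.801) = 10.5 kJ/mol
ΔG > 0, so the forward reaction is non-spontaneous (proceeds in reverse).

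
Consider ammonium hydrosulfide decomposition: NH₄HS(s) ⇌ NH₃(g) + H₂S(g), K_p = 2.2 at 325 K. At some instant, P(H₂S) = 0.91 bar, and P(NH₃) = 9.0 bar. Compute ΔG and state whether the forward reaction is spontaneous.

(NH₄HS is a pure solid — omitted from Q_p.)
Q_p = P(NH₃)·P(H₂S) = (9.0)·(0.91) = 8.19
ΔG = RT ln(Q_p/K_p) = (8.314 J mol⁻¹ K⁻¹)(325 K) × ln(8.19/2.2)
   = (2.702 kJ/mol)(1.314) = 3.55 kJ/mol
ΔG > 0, so the forward reaction is non-spontaneous (proceeds in reverse).

ΔG = 3.55 kJ/mol; the forward reaction is non-spontaneous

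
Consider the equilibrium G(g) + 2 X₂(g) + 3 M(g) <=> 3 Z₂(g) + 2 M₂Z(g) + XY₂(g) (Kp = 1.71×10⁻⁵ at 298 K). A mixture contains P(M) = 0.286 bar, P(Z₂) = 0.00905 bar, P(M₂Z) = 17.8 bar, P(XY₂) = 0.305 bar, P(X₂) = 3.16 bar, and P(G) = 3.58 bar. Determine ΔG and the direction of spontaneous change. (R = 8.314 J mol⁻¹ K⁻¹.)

ΔG = 3.99 kJ/mol; the forward reaction is non-spontaneous

Qp = P(Z₂)³·P(M₂Z)²·P(XY₂) / (P(G)·P(X₂)²·P(M)³) = (0.00905)³·(17.8)²·(0.305) / ((3.58)·(3.16)²·(0.286)³) = 8.57×10⁻⁵
ΔG = RT ln(Qp/Kp) = (8.314 J mol⁻¹ K⁻¹)(298 K) × ln(8.57×10⁻⁵/1.71×10⁻⁵)
   = (2.478 kJ/mol)(1.612) = 3.99 kJ/mol
ΔG > 0, so the forward reaction is non-spontaneous (proceeds in reverse).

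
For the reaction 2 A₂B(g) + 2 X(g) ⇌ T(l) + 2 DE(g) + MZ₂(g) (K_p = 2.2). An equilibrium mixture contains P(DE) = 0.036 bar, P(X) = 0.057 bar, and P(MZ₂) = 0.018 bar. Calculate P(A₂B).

(T is a pure liquid — omitted from K_p.)
At equilibrium, K_p = P(DE)²·P(MZ₂) / (P(A₂B)²·P(X)²) = 2.2.
(0.036)²·(0.018) / ((P(A₂B))²·(0.057)²) = 2.2
P(A₂B)² = 0.00326 ⇒ P(A₂B) = 0.057 bar

P(A₂B) = 0.057 bar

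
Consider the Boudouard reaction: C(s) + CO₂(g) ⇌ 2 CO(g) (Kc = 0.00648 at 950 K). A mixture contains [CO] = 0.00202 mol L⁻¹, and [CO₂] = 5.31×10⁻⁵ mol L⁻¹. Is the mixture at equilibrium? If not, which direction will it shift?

(C is a pure solid — omitted from Qc.)
Qc = [CO]² / [CO₂] = (0.00202)² / (5.31×10⁻⁵) = 0.0768
Qc = 0.0768 > Kc = 0.00648: net reverse reaction.

no; Q > K, reaction proceeds in reverse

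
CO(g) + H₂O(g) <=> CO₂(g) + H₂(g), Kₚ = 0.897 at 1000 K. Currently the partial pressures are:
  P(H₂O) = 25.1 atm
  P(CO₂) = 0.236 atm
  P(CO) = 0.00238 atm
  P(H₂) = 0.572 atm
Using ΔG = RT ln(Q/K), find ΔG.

ΔG = 7.68 kJ/mol

Qₚ = P(CO₂)·P(H₂) / (P(CO)·P(H₂O)) = (0.236)·(0.572) / ((0.00238)·(25.1)) = 2.26
ΔG = RT ln(Qₚ/Kₚ) = (8.314 J mol⁻¹ K⁻¹)(1000 K) × ln(2.26/0.897)
   = (8.314 kJ/mol)(0.9241) = 7.68 kJ/mol
ΔG > 0, so the forward reaction is non-spontaneous (proceeds in reverse).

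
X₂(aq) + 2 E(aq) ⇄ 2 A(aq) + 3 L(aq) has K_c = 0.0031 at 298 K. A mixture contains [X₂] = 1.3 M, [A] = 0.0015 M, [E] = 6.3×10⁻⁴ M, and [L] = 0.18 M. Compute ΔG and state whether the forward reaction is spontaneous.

Q_c = [A]²·[L]³ / ([X₂]·[E]²) = (0.0015)²·(0.18)³ / ((1.3)·(6.3×10⁻⁴)²) = 0.0254
ΔG = RT ln(Q_c/K_c) = (8.314 J mol⁻¹ K⁻¹)(298 K) × ln(0.0254/0.0031)
   = (2.478 kJ/mol)(2.103) = 5.21 kJ/mol
ΔG > 0, so the forward reaction is non-spontaneous (proceeds in reverse).

ΔG = 5.21 kJ/mol; the forward reaction is non-spontaneous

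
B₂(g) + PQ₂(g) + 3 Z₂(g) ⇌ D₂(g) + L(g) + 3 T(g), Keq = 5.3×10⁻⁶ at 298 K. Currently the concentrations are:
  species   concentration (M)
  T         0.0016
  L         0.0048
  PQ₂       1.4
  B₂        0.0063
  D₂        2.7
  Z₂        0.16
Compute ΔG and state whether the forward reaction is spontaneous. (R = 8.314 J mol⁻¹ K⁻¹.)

ΔG = -3.18 kJ/mol; the forward reaction is spontaneous

Q = [D₂]·[L]·[T]³ / ([B₂]·[PQ₂]·[Z₂]³) = (2.7)·(0.0048)·(0.0016)³ / ((0.0063)·(1.4)·(0.16)³) = 1.47×10⁻⁶
ΔG = RT ln(Q/Keq) = (8.314 J mol⁻¹ K⁻¹)(298 K) × ln(1.47×10⁻⁶/5.3×10⁻⁶)
   = (2.478 kJ/mol)(-1.282) = -3.18 kJ/mol
ΔG < 0, so the forward reaction is spontaneous (proceeds forward).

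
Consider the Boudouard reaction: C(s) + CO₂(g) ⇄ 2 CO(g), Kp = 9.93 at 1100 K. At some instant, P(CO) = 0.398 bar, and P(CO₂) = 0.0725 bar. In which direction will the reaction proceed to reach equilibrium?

forward (toward products)

(C is a pure solid — omitted from Qp.)
Qp = P(CO)² / P(CO₂) = (0.398)² / (0.0725) = 2.18
Qp = 2.18 < Kp = 9.93, so the forward reaction proceeds.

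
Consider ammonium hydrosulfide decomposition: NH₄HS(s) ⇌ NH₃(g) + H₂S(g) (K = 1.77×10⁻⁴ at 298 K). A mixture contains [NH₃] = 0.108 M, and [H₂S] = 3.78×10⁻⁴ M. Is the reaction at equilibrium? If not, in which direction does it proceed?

(NH₄HS is a pure solid — omitted from Q.)
Q = [NH₃]·[H₂S] = (0.108)·(3.78×10⁻⁴) = 4.08×10⁻⁵
Q = 4.08×10⁻⁵ < K = 1.77×10⁻⁴, so the forward reaction proceeds.

to the right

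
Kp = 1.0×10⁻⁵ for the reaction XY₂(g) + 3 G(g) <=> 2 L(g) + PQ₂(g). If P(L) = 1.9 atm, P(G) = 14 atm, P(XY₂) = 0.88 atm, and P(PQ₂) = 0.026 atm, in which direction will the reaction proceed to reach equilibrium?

Qp = P(L)²·P(PQ₂) / (P(XY₂)·P(G)³) = (1.9)²·(0.026) / ((0.88)·(14)³) = 3.9×10⁻⁵
Qp = 3.9×10⁻⁵ > Kp = 1.0×10⁻⁵, so the reverse reaction proceeds.

reverse (toward reactants)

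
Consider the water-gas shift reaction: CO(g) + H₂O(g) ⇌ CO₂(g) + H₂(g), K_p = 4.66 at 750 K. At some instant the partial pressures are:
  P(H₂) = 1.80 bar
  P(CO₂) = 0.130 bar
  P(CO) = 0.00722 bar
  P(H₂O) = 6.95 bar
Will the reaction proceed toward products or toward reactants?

neither direction; the system is at equilibrium

Q_p = P(CO₂)·P(H₂) / (P(CO)·P(H₂O)) = (0.130)·(1.80) / ((0.00722)·(6.95)) = 4.66
Q_p = 4.66 = K_p, so the system is already at equilibrium.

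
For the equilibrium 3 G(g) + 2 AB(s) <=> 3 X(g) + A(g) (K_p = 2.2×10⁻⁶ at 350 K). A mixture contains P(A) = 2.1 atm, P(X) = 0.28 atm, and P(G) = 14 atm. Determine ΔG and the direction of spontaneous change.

(AB is a pure solid — omitted from Q_p.)
Q_p = P(X)³·P(A) / P(G)³ = (0.28)³·(2.1) / (14)³ = 1.68×10⁻⁵
ΔG = RT ln(Q_p/K_p) = (8.314 J mol⁻¹ K⁻¹)(350 K) × ln(1.68×10⁻⁵/2.2×10⁻⁶)
   = (2.910 kJ/mol)(2.033) = 5.92 kJ/mol
ΔG > 0, so the forward reaction is non-spontaneous (proceeds in reverse).

ΔG = 5.92 kJ/mol; the forward reaction is non-spontaneous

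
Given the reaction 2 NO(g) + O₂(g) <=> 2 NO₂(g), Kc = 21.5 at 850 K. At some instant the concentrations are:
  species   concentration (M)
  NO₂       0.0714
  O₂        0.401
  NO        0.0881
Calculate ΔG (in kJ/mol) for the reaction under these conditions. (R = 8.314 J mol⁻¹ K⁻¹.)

ΔG = -18.2 kJ/mol

Qc = [NO₂]² / ([NO]²·[O₂]) = (0.0714)² / ((0.0881)²·(0.401)) = 1.64
ΔG = RT ln(Qc/Kc) = (8.314 J mol⁻¹ K⁻¹)(850 K) × ln(1.64/21.5)
   = (7.067 kJ/mol)(-2.573) = -18.2 kJ/mol
ΔG < 0, so the forward reaction is spontaneous (proceeds forward).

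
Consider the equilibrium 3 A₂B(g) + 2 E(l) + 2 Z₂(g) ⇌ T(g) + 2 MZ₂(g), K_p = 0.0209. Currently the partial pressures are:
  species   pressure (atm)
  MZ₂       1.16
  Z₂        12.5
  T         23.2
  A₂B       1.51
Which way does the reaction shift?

(E is a pure liquid — omitted from Q_p.)
Q_p = P(T)·P(MZ₂)² / (P(A₂B)³·P(Z₂)²) = (23.2)·(1.16)² / ((1.51)³·(12.5)²) = 0.0580
Q_p = 0.0580 > K_p = 0.0209, so the reverse reaction proceeds.

toward reactants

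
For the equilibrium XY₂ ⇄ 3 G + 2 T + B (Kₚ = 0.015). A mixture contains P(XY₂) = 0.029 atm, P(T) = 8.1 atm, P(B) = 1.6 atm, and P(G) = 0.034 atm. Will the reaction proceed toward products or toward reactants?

Qₚ = P(G)³·P(T)²·P(B) / P(XY₂) = (0.034)³·(8.1)²·(1.6) / (0.029) = 0.14
Qₚ = 0.14 > Kₚ = 0.015, so the reverse reaction proceeds.

to the left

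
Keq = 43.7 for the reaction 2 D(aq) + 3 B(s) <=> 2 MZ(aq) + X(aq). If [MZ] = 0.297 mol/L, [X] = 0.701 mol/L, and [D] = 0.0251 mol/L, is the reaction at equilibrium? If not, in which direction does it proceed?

(B is a pure solid — omitted from Q.)
Q = [MZ]²·[X] / [D]² = (0.297)²·(0.701) / (0.0251)² = 98.1
Q = 98.1 > Keq = 43.7, so the reverse reaction proceeds.

to the left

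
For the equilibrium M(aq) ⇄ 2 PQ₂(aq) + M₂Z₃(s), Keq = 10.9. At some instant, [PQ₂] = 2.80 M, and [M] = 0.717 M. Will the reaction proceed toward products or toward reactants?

no net change (already at equilibrium)

(M₂Z₃ is a pure solid — omitted from Q.)
Q = [PQ₂]² / [M] = (2.80)² / (0.717) = 10.9
Q = 10.9 = Keq, so the system is already at equilibrium.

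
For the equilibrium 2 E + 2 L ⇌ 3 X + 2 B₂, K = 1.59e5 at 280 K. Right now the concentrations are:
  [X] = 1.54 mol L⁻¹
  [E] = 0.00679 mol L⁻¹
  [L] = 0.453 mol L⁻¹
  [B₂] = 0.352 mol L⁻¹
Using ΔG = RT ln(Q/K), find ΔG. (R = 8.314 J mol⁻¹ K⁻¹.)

Q = [X]³·[B₂]² / ([E]²·[L]²) = (1.54)³·(0.352)² / ((0.00679)²·(0.453)²) = 47800
ΔG = RT ln(Q/K) = (8.314 J mol⁻¹ K⁻¹)(280 K) × ln(47800/1.59e5)
   = (2.328 kJ/mol)(-1.202) = -2.80 kJ/mol
ΔG < 0, so the forward reaction is spontaneous (proceeds forward).

ΔG = -2.80 kJ/mol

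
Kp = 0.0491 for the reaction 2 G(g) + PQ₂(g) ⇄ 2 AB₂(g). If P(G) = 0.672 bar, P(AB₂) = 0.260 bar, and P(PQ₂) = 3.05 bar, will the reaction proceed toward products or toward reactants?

at equilibrium

Qp = P(AB₂)² / (P(G)²·P(PQ₂)) = (0.260)² / ((0.672)²·(3.05)) = 0.0491
Qp = 0.0491 = Kp, so the system is already at equilibrium.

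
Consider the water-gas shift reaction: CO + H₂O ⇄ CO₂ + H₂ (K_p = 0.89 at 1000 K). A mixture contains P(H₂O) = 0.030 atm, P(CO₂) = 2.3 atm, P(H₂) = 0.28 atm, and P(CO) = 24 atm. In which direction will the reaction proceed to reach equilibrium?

Q_p = P(CO₂)·P(H₂) / (P(CO)·P(H₂O)) = (2.3)·(0.28) / ((24)·(0.030)) = 0.89
Q_p = 0.89 = K_p, so the system is already at equilibrium.

no net change (already at equilibrium)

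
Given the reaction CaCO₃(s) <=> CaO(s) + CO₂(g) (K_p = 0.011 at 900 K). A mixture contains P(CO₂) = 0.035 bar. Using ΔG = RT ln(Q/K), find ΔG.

ΔG = 8.66 kJ/mol

(CaCO₃, CaO are pure solids — omitted from Q_p.)
Q_p = P(CO₂) = 0.0350
ΔG = RT ln(Q_p/K_p) = (8.314 J mol⁻¹ K⁻¹)(900 K) × ln(0.0350/0.011)
   = (7.483 kJ/mol)(1.157) = 8.66 kJ/mol
ΔG > 0, so the forward reaction is non-spontaneous (proceeds in reverse).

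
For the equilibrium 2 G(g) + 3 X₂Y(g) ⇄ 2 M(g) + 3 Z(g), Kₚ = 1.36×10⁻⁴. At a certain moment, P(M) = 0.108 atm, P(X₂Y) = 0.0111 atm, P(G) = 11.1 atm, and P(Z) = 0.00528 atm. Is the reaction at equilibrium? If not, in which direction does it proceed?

to the right

Qₚ = P(M)²·P(Z)³ / (P(G)²·P(X₂Y)³) = (0.108)²·(0.00528)³ / ((11.1)²·(0.0111)³) = 1.02×10⁻⁵
Qₚ = 1.02×10⁻⁵ < Kₚ = 1.36×10⁻⁴, so the forward reaction proceeds.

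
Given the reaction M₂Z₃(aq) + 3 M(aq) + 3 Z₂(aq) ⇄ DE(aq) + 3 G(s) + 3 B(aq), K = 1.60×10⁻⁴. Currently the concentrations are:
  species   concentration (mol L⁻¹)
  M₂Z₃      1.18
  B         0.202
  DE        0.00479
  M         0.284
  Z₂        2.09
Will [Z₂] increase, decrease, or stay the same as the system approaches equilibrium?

stay the same

(G is a pure solid — omitted from Q.)
Q = [DE]·[B]³ / ([M₂Z₃]·[M]³·[Z₂]³) = (0.00479)·(0.202)³ / ((1.18)·(0.284)³·(2.09)³) = 1.60×10⁻⁴
Q = 1.60×10⁻⁴ = K; the system is at equilibrium.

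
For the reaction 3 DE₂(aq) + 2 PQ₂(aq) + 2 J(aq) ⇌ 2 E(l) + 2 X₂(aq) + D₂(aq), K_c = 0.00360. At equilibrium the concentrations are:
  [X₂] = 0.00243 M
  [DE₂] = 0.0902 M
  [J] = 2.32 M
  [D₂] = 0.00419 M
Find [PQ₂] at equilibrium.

[PQ₂] = 0.0417 M

(E is a pure liquid — omitted from K_c.)
At equilibrium, K_c = [X₂]²·[D₂] / ([DE₂]³·[PQ₂]²·[J]²) = 0.00360.
(0.00243)²·(0.00419) / ((0.0902)³·([PQ₂])²·(2.32)²) = 0.00360
[PQ₂]² = 0.00174 ⇒ [PQ₂] = 0.0417 M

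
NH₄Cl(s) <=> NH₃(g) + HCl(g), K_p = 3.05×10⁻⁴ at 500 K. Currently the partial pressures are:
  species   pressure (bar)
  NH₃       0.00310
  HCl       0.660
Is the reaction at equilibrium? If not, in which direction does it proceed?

(NH₄Cl is a pure solid — omitted from Q_p.)
Q_p = P(NH₃)·P(HCl) = (0.00310)·(0.660) = 0.00205
Q_p = 0.00205 > K_p = 3.05×10⁻⁴, so the reverse reaction proceeds.

in the reverse direction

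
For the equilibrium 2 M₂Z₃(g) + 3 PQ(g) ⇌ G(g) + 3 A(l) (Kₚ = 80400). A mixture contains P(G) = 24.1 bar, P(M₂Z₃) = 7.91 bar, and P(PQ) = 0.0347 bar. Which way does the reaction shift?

forward (toward products)

(A is a pure liquid — omitted from Qₚ.)
Qₚ = P(G) / (P(M₂Z₃)²·P(PQ)³) = (24.1) / ((7.91)²·(0.0347)³) = 9220
Qₚ = 9220 < Kₚ = 80400, so the forward reaction proceeds.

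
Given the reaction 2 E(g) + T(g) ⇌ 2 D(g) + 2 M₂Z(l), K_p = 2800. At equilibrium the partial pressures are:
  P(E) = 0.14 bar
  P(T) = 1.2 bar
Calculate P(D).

P(D) = 8.1 bar

(M₂Z is a pure liquid — omitted from K_p.)
At equilibrium, K_p = P(D)² / (P(E)²·P(T)) = 2800.
(P(D))² / ((0.14)²·(1.2)) = 2800
P(D)² = 65.9 ⇒ P(D) = 8.1 bar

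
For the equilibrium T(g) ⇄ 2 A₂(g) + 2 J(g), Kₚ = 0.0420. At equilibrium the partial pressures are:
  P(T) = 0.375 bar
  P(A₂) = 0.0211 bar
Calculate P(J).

P(J) = 5.95 bar

At equilibrium, Kₚ = P(A₂)²·P(J)² / P(T) = 0.0420.
(0.0211)²·(P(J))² / (0.375) = 0.0420
P(J)² = 35.4 ⇒ P(J) = 5.95 bar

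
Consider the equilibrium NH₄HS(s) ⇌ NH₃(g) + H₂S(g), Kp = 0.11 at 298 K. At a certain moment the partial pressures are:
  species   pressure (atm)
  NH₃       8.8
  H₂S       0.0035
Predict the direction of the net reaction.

to the right

(NH₄HS is a pure solid — omitted from Qp.)
Qp = P(NH₃)·P(H₂S) = (8.8)·(0.0035) = 0.031
Qp = 0.031 < Kp = 0.11, so the forward reaction proceeds.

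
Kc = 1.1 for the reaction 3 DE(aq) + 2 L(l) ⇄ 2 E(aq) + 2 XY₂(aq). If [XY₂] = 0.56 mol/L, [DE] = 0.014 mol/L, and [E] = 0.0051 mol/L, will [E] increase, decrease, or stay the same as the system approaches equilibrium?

(L is a pure liquid — omitted from Qc.)
Qc = [E]²·[XY₂]² / [DE]³ = (0.0051)²·(0.56)² / (0.014)³ = 3.0
Qc = 3.0 > Kc = 1.1: net reverse reaction.
E is a product, so it decreases.

decrease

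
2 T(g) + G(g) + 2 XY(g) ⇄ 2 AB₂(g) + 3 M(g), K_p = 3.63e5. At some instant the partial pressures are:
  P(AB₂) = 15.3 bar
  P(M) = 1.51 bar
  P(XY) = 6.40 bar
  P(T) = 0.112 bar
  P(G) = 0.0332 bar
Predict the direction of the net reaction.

forward (toward products)

Q_p = P(AB₂)²·P(M)³ / (P(T)²·P(G)·P(XY)²) = (15.3)²·(1.51)³ / ((0.112)²·(0.0332)·(6.40)²) = 47200
Q_p = 47200 < K_p = 3.63e5, so the forward reaction proceeds.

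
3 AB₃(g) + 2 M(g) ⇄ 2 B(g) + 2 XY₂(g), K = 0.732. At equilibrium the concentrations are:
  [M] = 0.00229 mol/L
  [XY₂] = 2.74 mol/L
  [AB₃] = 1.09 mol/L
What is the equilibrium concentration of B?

At equilibrium, K = [B]²·[XY₂]² / ([AB₃]³·[M]²) = 0.732.
([B])²·(2.74)² / ((1.09)³·(0.00229)²) = 0.732
[B]² = 6.62×10⁻⁷ ⇒ [B] = 8.14×10⁻⁴ mol/L

[B] = 8.14×10⁻⁴ mol/L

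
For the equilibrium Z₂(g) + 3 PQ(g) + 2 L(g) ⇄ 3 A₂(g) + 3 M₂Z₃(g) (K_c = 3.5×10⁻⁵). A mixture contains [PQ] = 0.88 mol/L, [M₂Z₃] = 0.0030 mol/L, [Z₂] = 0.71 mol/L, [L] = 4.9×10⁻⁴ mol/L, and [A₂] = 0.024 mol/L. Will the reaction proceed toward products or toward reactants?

Q_c = [A₂]³·[M₂Z₃]³ / ([Z₂]·[PQ]³·[L]²) = (0.024)³·(0.0030)³ / ((0.71)·(0.88)³·(4.9×10⁻⁴)²) = 3.2×10⁻⁶
Q_c = 3.2×10⁻⁶ < K_c = 3.5×10⁻⁵, so the forward reaction proceeds.

toward products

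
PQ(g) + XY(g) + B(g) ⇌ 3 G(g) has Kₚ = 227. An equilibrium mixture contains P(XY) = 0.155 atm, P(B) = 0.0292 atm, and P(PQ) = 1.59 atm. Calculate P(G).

At equilibrium, Kₚ = P(G)³ / (P(PQ)·P(XY)·P(B)) = 227.
(P(G))³ / ((1.59)·(0.155)·(0.0292)) = 227
P(G)³ = 1.63 ⇒ P(G) = 1.18 atm

P(G) = 1.18 atm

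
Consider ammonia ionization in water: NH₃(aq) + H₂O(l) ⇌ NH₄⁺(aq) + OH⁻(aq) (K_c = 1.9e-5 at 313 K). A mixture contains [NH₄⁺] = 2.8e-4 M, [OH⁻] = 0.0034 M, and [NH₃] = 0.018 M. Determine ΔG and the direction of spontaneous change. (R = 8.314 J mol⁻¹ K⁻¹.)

ΔG = 2.66 kJ/mol; the forward reaction is non-spontaneous

(H₂O is a pure liquid — omitted from Q_c.)
Q_c = [NH₄⁺]·[OH⁻] / [NH₃] = (2.8e-4)·(0.0034) / (0.018) = 5.29e-5
ΔG = RT ln(Q_c/K_c) = (8.314 J mol⁻¹ K⁻¹)(313 K) × ln(5.29e-5/1.9e-5)
   = (2.602 kJ/mol)(1.024) = 2.66 kJ/mol
ΔG > 0, so the forward reaction is non-spontaneous (proceeds in reverse).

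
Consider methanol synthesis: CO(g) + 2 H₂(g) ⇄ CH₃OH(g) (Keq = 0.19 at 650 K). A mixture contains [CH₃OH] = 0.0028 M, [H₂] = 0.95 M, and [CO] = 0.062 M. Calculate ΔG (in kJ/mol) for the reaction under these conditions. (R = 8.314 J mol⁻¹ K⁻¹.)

ΔG = -7.21 kJ/mol

Q = [CH₃OH] / ([CO]·[H₂]²) = (0.0028) / ((0.062)·(0.95)²) = 0.0500
ΔG = RT ln(Q/Keq) = (8.314 J mol⁻¹ K⁻¹)(650 K) × ln(0.0500/0.19)
   = (5.404 kJ/mol)(-1.335) = -7.21 kJ/mol
ΔG < 0, so the forward reaction is spontaneous (proceeds forward).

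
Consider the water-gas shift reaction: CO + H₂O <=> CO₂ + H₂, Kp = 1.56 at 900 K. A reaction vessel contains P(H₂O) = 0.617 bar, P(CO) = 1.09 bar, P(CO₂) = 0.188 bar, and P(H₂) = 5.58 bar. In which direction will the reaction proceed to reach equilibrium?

at equilibrium

Qp = P(CO₂)·P(H₂) / (P(CO)·P(H₂O)) = (0.188)·(5.58) / ((1.09)·(0.617)) = 1.56
Qp = 1.56 = Kp, so the system is already at equilibrium.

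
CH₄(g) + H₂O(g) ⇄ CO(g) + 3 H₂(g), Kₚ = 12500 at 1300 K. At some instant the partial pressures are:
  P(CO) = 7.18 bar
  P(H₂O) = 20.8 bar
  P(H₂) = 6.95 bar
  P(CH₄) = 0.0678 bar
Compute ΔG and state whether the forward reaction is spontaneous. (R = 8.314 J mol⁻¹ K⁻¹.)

Qₚ = P(CO)·P(H₂)³ / (P(CH₄)·P(H₂O)) = (7.18)·(6.95)³ / ((0.0678)·(20.8)) = 1710
ΔG = RT ln(Qₚ/Kₚ) = (8.314 J mol⁻¹ K⁻¹)(1300 K) × ln(1710/12500)
   = (10.81 kJ/mol)(-1.989) = -21.5 kJ/mol
ΔG < 0, so the forward reaction is spontaneous (proceeds forward).

ΔG = -21.5 kJ/mol; the forward reaction is spontaneous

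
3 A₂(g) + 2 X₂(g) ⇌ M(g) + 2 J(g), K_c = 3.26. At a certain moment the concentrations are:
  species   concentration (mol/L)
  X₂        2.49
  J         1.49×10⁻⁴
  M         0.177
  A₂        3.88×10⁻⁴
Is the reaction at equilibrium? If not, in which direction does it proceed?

Q_c = [M]·[J]² / ([A₂]³·[X₂]²) = (0.177)·(1.49×10⁻⁴)² / ((3.88×10⁻⁴)³·(2.49)²) = 10.9
Q_c = 10.9 > K_c = 3.26, so the reverse reaction proceeds.

toward reactants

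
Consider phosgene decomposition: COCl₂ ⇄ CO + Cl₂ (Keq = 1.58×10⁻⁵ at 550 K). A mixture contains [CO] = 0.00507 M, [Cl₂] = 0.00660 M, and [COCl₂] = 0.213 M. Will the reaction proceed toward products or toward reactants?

Q = [CO]·[Cl₂] / [COCl₂] = (0.00507)·(0.00660) / (0.213) = 1.57×10⁻⁴
Q = 1.57×10⁻⁴ > Keq = 1.58×10⁻⁵, so the reverse reaction proceeds.

toward reactants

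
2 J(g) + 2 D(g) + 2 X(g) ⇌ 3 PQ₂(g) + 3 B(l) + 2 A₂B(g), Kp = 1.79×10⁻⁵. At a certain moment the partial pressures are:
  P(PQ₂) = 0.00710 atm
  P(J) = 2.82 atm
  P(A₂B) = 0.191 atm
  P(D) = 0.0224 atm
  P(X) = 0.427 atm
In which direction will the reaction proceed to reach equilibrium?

(B is a pure liquid — omitted from Qp.)
Qp = P(PQ₂)³·P(A₂B)² / (P(J)²·P(D)²·P(X)²) = (0.00710)³·(0.191)² / ((2.82)²·(0.0224)²·(0.427)²) = 1.79×10⁻⁵
Qp = 1.79×10⁻⁵ = Kp, so the system is already at equilibrium.

neither direction; the system is at equilibrium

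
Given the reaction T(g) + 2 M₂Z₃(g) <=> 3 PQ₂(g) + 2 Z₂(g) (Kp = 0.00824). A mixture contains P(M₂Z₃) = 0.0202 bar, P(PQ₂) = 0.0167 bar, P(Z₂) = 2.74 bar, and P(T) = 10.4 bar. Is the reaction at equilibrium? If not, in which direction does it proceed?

Qp = P(PQ₂)³·P(Z₂)² / (P(T)·P(M₂Z₃)²) = (0.0167)³·(2.74)² / ((10.4)·(0.0202)²) = 0.00824
Qp = 0.00824 = Kp, so the system is already at equilibrium.

at equilibrium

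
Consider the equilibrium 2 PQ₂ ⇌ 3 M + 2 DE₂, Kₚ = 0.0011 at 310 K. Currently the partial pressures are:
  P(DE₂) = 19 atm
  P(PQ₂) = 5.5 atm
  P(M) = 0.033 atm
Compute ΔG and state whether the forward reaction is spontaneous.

Qₚ = P(M)³·P(DE₂)² / P(PQ₂)² = (0.033)³·(19)² / (5.5)² = 4.29×10⁻⁴
ΔG = RT ln(Qₚ/Kₚ) = (8.314 J mol⁻¹ K⁻¹)(310 K) × ln(4.29×10⁻⁴/0.0011)
   = (2.577 kJ/mol)(-0.9416) = -2.43 kJ/mol
ΔG < 0, so the forward reaction is spontaneous (proceeds forward).

ΔG = -2.43 kJ/mol; the forward reaction is spontaneous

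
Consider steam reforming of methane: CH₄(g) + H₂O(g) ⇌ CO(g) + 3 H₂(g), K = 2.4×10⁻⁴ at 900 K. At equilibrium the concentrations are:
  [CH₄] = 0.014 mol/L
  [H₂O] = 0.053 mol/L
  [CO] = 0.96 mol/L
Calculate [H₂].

[H₂] = 0.0057 mol/L

At equilibrium, K = [CO]·[H₂]³ / ([CH₄]·[H₂O]) = 2.4×10⁻⁴.
(0.96)·([H₂])³ / ((0.014)·(0.053)) = 2.4×10⁻⁴
[H₂]³ = 1.86×10⁻⁷ ⇒ [H₂] = 0.0057 mol/L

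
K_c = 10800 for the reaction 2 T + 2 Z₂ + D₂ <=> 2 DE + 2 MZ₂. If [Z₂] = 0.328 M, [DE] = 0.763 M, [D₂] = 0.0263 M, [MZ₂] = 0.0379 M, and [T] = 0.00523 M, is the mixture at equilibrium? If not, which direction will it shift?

Q_c = [DE]²·[MZ₂]² / ([T]²·[Z₂]²·[D₂]) = (0.763)²·(0.0379)² / ((0.00523)²·(0.328)²·(0.0263)) = 10800
Q_c = 10800 = K_c; the system is at equilibrium.

yes, at equilibrium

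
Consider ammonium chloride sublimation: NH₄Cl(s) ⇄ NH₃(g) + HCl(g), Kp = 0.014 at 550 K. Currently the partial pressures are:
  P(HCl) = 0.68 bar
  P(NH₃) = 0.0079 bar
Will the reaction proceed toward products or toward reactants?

(NH₄Cl is a pure solid — omitted from Qp.)
Qp = P(NH₃)·P(HCl) = (0.0079)·(0.68) = 0.0054
Qp = 0.0054 < Kp = 0.014, so the forward reaction proceeds.

in the forward direction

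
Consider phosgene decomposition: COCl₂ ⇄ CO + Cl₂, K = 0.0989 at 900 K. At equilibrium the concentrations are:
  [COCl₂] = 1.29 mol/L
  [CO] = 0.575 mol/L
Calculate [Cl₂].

[Cl₂] = 0.222 mol/L

At equilibrium, K = [CO]·[Cl₂] / [COCl₂] = 0.0989.
(0.575)·([Cl₂]) / (1.29) = 0.0989
[Cl₂] = 0.222 mol/L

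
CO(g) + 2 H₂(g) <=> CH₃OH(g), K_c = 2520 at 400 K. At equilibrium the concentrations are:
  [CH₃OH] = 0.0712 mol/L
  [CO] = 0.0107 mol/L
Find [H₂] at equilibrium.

At equilibrium, K_c = [CH₃OH] / ([CO]·[H₂]²) = 2520.
(0.0712) / ((0.0107)·([H₂])²) = 2520
[H₂]² = 0.00264 ⇒ [H₂] = 0.0514 mol/L

[H₂] = 0.0514 mol/L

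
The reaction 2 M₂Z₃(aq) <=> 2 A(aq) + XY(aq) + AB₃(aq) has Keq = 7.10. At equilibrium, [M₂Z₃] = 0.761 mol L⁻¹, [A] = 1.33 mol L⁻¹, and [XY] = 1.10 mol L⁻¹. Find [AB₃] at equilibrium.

At equilibrium, Keq = [A]²·[XY]·[AB₃] / [M₂Z₃]² = 7.10.
(1.33)²·(1.10)·([AB₃]) / (0.761)² = 7.10
[AB₃] = 2.11 mol L⁻¹

[AB₃] = 2.11 mol L⁻¹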